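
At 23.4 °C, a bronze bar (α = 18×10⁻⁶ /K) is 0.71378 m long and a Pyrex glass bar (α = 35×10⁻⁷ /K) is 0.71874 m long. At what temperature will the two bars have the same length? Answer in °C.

Equal length when α₁L₁ΔT − α₂L₂ΔT = L₂ − L₁ = 4.96×10⁻³ m
α₁L₁ = 1.284804×10⁻⁵, α₂L₂ = 2.51559×10⁻⁶ → Δ(αL) = 1.033245×10⁻⁵ m/K
ΔT = 4.96×10⁻³ / 1.033245×10⁻⁵ = 480.041 K, so T = 23.4 + 480.041 = 503.441 °C

T = 503.4 °C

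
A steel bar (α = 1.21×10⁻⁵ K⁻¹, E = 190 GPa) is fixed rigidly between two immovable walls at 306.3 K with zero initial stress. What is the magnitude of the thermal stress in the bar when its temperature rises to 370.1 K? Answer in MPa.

Fully constrained: the free strain ε = αΔT is blocked, so σ = Eε = EαΔT.
|ΔT| = 63.8 K
σ = 190×10⁹ × 1.21×10⁻⁵ × 63.8 = 1.47×10⁸ Pa

σ = 147 MPa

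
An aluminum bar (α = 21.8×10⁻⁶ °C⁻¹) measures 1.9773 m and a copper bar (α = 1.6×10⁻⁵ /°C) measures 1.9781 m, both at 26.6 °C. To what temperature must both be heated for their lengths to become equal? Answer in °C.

L₁(1 + α₁ΔT) = L₂(1 + α₂ΔT) ⇒ ΔT = (L₂ − L₁)/(α₁L₁ − α₂L₂)
L₂ − L₁ = 1.9781 − 1.9773 = 8.00×10⁻⁴ m
α₁L₁ − α₂L₂ = 21.8×10⁻⁶×1.9773 − 1.6×10⁻⁵×1.9781 = 1.145554×10⁻⁵ m/K
ΔT = 8.00×10⁻⁴ / 1.145554×10⁻⁵ = 69.8352 K
T = 26.6 + 69.8352 = 96.4352 °C

T = 96.44 °C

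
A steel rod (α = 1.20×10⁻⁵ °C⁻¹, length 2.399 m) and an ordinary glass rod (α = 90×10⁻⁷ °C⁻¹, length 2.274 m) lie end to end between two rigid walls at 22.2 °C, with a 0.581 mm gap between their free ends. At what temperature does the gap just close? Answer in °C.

Gap closes when ΔL₁ + ΔL₂ = 0.581 mm = 5.81×10⁻⁴ m
(α₁L₁ + α₂L₂)ΔT = g
α₁L₁ + α₂L₂ = 1.20×10⁻⁵×2.399 + 90×10⁻⁷×2.274 = 4.9254×10⁻⁵ m/K
ΔT = 5.81×10⁻⁴ / 4.9254×10⁻⁵ = 11.796 K
T = 22.2 + 11.796 = 33.996 °C

T = 34.0 °C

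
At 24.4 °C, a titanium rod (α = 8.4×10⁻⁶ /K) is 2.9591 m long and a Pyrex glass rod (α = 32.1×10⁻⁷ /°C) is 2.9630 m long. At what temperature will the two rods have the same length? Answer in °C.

T = 278.6 °C

L₁(1 + α₁ΔT) = L₂(1 + α₂ΔT) ⇒ ΔT = (L₂ − L₁)/(α₁L₁ − α₂L₂)
L₂ − L₁ = 2.9630 − 2.9591 = 3.90×10⁻³ m
α₁L₁ − α₂L₂ = 8.4×10⁻⁶×2.9591 − 32.1×10⁻⁷×2.9630 = 1.534521×10⁻⁵ m/K
ΔT = 3.90×10⁻³ / 1.534521×10⁻⁵ = 254.151 K
T = 24.4 + 254.151 = 278.551 °C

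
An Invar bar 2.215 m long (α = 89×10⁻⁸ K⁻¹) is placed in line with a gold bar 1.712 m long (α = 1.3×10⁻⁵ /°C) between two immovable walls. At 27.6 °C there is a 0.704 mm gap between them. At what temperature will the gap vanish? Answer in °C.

T = 56.7 °C

Gap closes when ΔL₁ + ΔL₂ = 0.704 mm = 7.04×10⁻⁴ m
(α₁L₁ + α₂L₂)ΔT = g
α₁L₁ + α₂L₂ = 89×10⁻⁸×2.215 + 1.3×10⁻⁵×1.712 = 2.422735×10⁻⁵ m/K
ΔT = 7.04×10⁻⁴ / 2.422735×10⁻⁵ = 29.058 K
T = 27.6 + 29.058 = 56.658 °C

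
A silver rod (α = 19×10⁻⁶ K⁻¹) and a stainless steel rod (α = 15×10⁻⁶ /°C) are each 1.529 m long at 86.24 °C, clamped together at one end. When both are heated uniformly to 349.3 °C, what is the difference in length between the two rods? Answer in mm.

1.61 mm

ΔT = 263.06 K
silver: ΔL = 19×10⁻⁶ × 1.529 m × 263.06 = 7.6422×10⁻³ m = 7.6422 mm
stainless steel: ΔL = 15×10⁻⁶ × 1.529 m × 263.06 = 6.0333×10⁻³ m = 6.0333 mm
difference = 7.6422 − 6.0333 = 1.6089 mm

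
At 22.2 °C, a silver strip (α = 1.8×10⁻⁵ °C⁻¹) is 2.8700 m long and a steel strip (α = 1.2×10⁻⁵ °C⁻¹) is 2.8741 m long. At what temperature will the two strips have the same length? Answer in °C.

L₁(1 + α₁ΔT) = L₂(1 + α₂ΔT) ⇒ ΔT = (L₂ − L₁)/(α₁L₁ − α₂L₂)
L₂ − L₁ = 2.8741 − 2.8700 = 4.10×10⁻³ m
α₁L₁ − α₂L₂ = 1.8×10⁻⁵×2.8700 − 1.2×10⁻⁵×2.8741 = 1.71708×10⁻⁵ m/K
ΔT = 4.10×10⁻³ / 1.71708×10⁻⁵ = 238.777 K
T = 22.2 + 238.777 = 260.977 °C

T = 261.0 °C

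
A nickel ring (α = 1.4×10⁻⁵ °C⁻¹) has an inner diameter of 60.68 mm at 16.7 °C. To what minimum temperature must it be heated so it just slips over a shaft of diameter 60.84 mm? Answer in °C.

T = 205 °C

Required Δd = 60.84 − 60.68 = 0.16 mm
Δd = αd₀ΔT ⇒ ΔT = Δd/(αd₀) = 0.16 / (1.4×10⁻⁵ × 60.68) = 188.34 K
T_min = 16.7 + 188.34 = 205.04 °C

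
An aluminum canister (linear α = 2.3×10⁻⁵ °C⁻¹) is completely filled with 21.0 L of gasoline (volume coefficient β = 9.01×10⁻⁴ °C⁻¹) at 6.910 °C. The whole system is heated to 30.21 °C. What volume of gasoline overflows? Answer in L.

0.407 L

The canister also expands: β_container ≈ 3α = 6.9×10⁻⁵ /K
Net overflow = V₀(β_liq − 3α_cont)ΔT
β − 3α = 9.01×10⁻⁴ − 6.9×10⁻⁵ = 8.32×10⁻⁴ /K; ΔT = 23.300 K
ΔV = 21.0 × 8.32×10⁻⁴ × 23.300 = 0.407 L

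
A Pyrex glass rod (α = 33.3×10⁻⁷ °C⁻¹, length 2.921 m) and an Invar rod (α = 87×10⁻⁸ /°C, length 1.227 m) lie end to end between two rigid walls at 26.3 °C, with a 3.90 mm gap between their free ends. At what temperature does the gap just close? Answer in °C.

Gap closes when ΔL₁ + ΔL₂ = 3.90 mm = 3.90×10⁻³ m
(α₁L₁ + α₂L₂)ΔT = g
α₁L₁ + α₂L₂ = 33.3×10⁻⁷×2.921 + 87×10⁻⁸×1.227 = 1.079442×10⁻⁵ m/K
ΔT = 3.90×10⁻³ / 1.079442×10⁻⁵ = 361.30 K
T = 26.3 + 361.30 = 387.60 °C

T = 388 °C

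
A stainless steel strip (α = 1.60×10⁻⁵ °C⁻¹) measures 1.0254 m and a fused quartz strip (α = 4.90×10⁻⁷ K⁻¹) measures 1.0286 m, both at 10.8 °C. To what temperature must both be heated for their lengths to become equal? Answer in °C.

T = 212.0 °C

L₁(1 + α₁ΔT) = L₂(1 + α₂ΔT) ⇒ ΔT = (L₂ − L₁)/(α₁L₁ − α₂L₂)
L₂ − L₁ = 1.0286 − 1.0254 = 3.20×10⁻³ m
α₁L₁ − α₂L₂ = 1.60×10⁻⁵×1.0254 − 4.90×10⁻⁷×1.0286 = 1.5902386×10⁻⁵ m/K
ΔT = 3.20×10⁻³ / 1.5902386×10⁻⁵ = 201.228 K
T = 10.8 + 201.228 = 212.028 °C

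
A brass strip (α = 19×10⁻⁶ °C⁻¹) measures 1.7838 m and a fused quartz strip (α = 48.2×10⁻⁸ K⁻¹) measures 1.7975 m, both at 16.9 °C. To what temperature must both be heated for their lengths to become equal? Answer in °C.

Equal length when α₁L₁ΔT − α₂L₂ΔT = L₂ − L₁ = 1.37×10⁻² m
α₁L₁ = 3.38922×10⁻⁵, α₂L₂ = 8.66395×10⁻⁷ → Δ(αL) = 3.3025805×10⁻⁵ m/K
ΔT = 1.37×10⁻² / 3.3025805×10⁻⁵ = 414.827 K, so T = 16.9 + 414.827 = 431.727 °C

T = 431.7 °C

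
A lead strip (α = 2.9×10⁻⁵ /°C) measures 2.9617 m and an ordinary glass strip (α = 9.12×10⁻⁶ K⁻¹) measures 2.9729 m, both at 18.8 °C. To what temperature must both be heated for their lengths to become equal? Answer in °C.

L₁(1 + α₁ΔT) = L₂(1 + α₂ΔT) ⇒ ΔT = (L₂ − L₁)/(α₁L₁ − α₂L₂)
L₂ − L₁ = 2.9729 − 2.9617 = 1.12×10⁻² m
α₁L₁ − α₂L₂ = 2.9×10⁻⁵×2.9617 − 9.12×10⁻⁶×2.9729 = 5.8776452×10⁻⁵ m/K
ΔT = 1.12×10⁻² / 5.8776452×10⁻⁵ = 190.553 K
T = 18.8 + 190.553 = 209.353 °C

T = 209.4 °C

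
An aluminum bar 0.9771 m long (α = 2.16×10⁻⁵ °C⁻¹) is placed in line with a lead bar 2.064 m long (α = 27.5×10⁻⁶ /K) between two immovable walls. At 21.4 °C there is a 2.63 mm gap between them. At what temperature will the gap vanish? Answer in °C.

α₁L₁ = 2.110536×10⁻⁵ m/K, α₂L₂ = 5.676×10⁻⁵ m/K → total 7.786536×10⁻⁵ m/K
ΔT = g/(α₁L₁+α₂L₂) = 2.63×10⁻³ / 7.786536×10⁻⁵ = 33.776 K
T = 21.4 + 33.776 = 55.176 °C

T = 55.2 °C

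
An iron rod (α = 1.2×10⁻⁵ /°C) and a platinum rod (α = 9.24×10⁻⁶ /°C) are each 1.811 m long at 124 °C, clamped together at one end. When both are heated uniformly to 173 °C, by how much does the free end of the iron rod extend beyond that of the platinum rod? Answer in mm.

ΔT = 49 K
iron: ΔL = 1.2×10⁻⁵ × 1.811 m × 49 = 1.0649×10⁻³ m = 1.0649 mm
platinum: ΔL = 9.24×10⁻⁶ × 1.811 m × 49 = 8.1995×10⁻⁴ m = 0.81995 mm
difference = 1.0649 − 0.81995 = 0.24495 mm

0.245 mm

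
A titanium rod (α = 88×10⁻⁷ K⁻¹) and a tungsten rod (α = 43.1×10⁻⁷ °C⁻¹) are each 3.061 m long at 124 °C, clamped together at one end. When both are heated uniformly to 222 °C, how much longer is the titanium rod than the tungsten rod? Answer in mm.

ΔT = 98 K
titanium: ΔL = 88×10⁻⁷ × 3.061 m × 98 = 2.6398×10⁻³ m = 2.6398 mm
tungsten: ΔL = 43.1×10⁻⁷ × 3.061 m × 98 = 1.2929×10⁻³ m = 1.2929 mm
difference = 2.6398 − 1.2929 = 1.3469 mm

1.35 mm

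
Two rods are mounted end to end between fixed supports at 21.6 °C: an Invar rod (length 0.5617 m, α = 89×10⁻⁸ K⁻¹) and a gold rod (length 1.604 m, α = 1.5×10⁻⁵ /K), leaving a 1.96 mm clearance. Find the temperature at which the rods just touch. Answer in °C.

T = 101 °C

Gap closes when ΔL₁ + ΔL₂ = 1.96 mm = 1.96×10⁻³ m
(α₁L₁ + α₂L₂)ΔT = g
α₁L₁ + α₂L₂ = 89×10⁻⁸×0.5617 + 1.5×10⁻⁵×1.604 = 2.4559913×10⁻⁵ m/K
ΔT = 1.96×10⁻³ / 2.4559913×10⁻⁵ = 79.80 K
T = 21.6 + 79.80 = 101.40 °C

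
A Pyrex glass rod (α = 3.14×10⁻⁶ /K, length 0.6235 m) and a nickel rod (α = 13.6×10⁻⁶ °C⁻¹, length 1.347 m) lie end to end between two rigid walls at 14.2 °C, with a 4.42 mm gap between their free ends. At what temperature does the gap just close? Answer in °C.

T = 232 °C

α₁L₁ = 1.95779×10⁻⁶ m/K, α₂L₂ = 1.83192×10⁻⁵ m/K → total 2.027699×10⁻⁵ m/K
ΔT = g/(α₁L₁+α₂L₂) = 4.42×10⁻³ / 2.027699×10⁻⁵ = 217.98 K
T = 14.2 + 217.98 = 232.18 °C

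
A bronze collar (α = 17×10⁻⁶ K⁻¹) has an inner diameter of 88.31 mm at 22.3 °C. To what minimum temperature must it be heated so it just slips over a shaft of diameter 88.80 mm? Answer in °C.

Required Δd = 88.80 − 88.31 = 0.49 mm
Δd = αd₀ΔT ⇒ ΔT = Δd/(αd₀) = 0.49 / (17×10⁻⁶ × 88.31) = 326.39 K
T_min = 22.3 + 326.39 = 348.69 °C

T = 349 °C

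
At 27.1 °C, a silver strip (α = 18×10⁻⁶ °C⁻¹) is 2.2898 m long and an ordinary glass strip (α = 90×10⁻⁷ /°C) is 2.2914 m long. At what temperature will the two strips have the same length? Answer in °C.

T = 104.8 °C

L₁(1 + α₁ΔT) = L₂(1 + α₂ΔT) ⇒ ΔT = (L₂ − L₁)/(α₁L₁ − α₂L₂)
L₂ − L₁ = 2.2914 − 2.2898 = 1.60×10⁻³ m
α₁L₁ − α₂L₂ = 18×10⁻⁶×2.2898 − 90×10⁻⁷×2.2914 = 2.05938×10⁻⁵ m/K
ΔT = 1.60×10⁻³ / 2.05938×10⁻⁵ = 77.693 K
T = 27.1 + 77.693 = 104.793 °C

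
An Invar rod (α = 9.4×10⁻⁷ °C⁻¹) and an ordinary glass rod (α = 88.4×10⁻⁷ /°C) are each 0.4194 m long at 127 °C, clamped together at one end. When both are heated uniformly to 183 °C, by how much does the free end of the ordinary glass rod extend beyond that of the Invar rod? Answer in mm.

0.186 mm

ΔT = 56 K
Invar: ΔL = 9.4×10⁻⁷ × 0.4194 m × 56 = 2.2077×10⁻⁵ m = 0.022077 mm
ordinary glass: ΔL = 88.4×10⁻⁷ × 0.4194 m × 56 = 2.0762×10⁻⁴ m = 0.20762 mm
difference = 0.20762 − 0.022077 = 0.185543 mm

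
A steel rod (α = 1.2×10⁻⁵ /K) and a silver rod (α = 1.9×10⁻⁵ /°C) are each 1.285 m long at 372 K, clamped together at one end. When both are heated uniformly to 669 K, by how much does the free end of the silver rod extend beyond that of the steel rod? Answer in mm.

2.67 mm

ΔT = 297 K
steel: ΔL = 1.2×10⁻⁵ × 1.285 m × 297 = 4.5797×10⁻³ m = 4.5797 mm
silver: ΔL = 1.9×10⁻⁵ × 1.285 m × 297 = 7.2513×10⁻³ m = 7.2513 mm
difference = 7.2513 − 4.5797 = 2.6716 mm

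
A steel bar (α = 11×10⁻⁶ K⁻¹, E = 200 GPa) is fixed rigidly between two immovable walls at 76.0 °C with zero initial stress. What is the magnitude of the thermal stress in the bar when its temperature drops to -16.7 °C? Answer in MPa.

Fully constrained: the free strain ε = αΔT is blocked, so σ = Eε = EαΔT.
|ΔT| = 92.7 K
σ = 200×10⁹ × 11×10⁻⁶ × 92.7 = 2.04×10⁸ Pa

σ = 204 MPa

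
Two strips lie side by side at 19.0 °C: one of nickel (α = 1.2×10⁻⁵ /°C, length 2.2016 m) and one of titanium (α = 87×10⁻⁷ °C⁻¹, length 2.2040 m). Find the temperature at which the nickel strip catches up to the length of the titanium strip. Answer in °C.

L₁(1 + α₁ΔT) = L₂(1 + α₂ΔT) ⇒ ΔT = (L₂ − L₁)/(α₁L₁ − α₂L₂)
L₂ − L₁ = 2.2040 − 2.2016 = 2.40×10⁻³ m
α₁L₁ − α₂L₂ = 1.2×10⁻⁵×2.2016 − 87×10⁻⁷×2.2040 = 7.2444×10⁻⁶ m/K
ΔT = 2.40×10⁻³ / 7.2444×10⁻⁶ = 331.290 K
T = 19.0 + 331.290 = 350.290 °C

T = 350.3 °C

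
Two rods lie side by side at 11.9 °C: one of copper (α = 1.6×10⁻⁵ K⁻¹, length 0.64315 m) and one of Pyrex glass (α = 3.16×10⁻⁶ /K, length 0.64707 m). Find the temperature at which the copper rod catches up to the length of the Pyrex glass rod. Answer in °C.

L₁(1 + α₁ΔT) = L₂(1 + α₂ΔT) ⇒ ΔT = (L₂ − L₁)/(α₁L₁ − α₂L₂)
L₂ − L₁ = 0.64707 − 0.64315 = 3.92×10⁻³ m
α₁L₁ − α₂L₂ = 1.6×10⁻⁵×0.64315 − 3.16×10⁻⁶×0.64707 = 8.2456588×10⁻⁶ m/K
ΔT = 3.92×10⁻³ / 8.2456588×10⁻⁶ = 475.402 K
T = 11.9 + 475.402 = 487.302 °C

T = 487.3 °C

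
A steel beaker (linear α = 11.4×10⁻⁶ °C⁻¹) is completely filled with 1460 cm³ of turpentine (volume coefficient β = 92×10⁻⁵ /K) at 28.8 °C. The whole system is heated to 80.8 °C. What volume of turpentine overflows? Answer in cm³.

The beaker also expands: β_container ≈ 3α = 3.42×10⁻⁵ /K
Net overflow = V₀(β_liq − 3α_cont)ΔT
β − 3α = 9.20×10⁻⁴ − 3.42×10⁻⁵ = 8.858×10⁻⁴ /K; ΔT = 52.0 K
ΔV = 1460 × 8.858×10⁻⁴ × 52.0 = 67.2 cm³

67.2 cm³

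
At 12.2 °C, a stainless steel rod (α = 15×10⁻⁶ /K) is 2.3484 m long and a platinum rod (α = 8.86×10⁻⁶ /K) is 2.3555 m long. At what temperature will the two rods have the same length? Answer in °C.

T = 506.8 °C

Equal length when α₁L₁ΔT − α₂L₂ΔT = L₂ − L₁ = 7.10×10⁻³ m
α₁L₁ = 3.5226×10⁻⁵, α₂L₂ = 2.086973×10⁻⁵ → Δ(αL) = 1.435627×10⁻⁵ m/K
ΔT = 7.10×10⁻³ / 1.435627×10⁻⁵ = 494.557 K, so T = 12.2 + 494.557 = 506.757 °C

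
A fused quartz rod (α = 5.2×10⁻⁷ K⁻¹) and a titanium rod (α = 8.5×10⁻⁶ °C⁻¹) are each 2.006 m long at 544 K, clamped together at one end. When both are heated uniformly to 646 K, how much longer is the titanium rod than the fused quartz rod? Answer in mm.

1.63 mm

ΔT = 102 K
fused quartz: ΔL = 5.2×10⁻⁷ × 2.006 m × 102 = 1.0640×10⁻⁴ m = 0.10640 mm
titanium: ΔL = 8.5×10⁻⁶ × 2.006 m × 102 = 1.7392×10⁻³ m = 1.7392 mm
difference = 1.7392 − 0.10640 = 1.6328 mm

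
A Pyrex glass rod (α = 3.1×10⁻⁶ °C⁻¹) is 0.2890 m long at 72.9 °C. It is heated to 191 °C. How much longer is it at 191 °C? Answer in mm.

ΔL = 0.106 mm

|ΔT| = |191 − 72.9| = 118.1 K
ΔL = αL₀ΔT = (3.1×10⁻⁶)(0.2890)(118.1) = 1.06×10⁻⁴ m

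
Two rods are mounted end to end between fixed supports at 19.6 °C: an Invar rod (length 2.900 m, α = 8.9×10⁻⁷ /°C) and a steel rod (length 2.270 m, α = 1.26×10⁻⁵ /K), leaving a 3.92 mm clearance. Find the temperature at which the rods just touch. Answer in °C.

T = 145 °C

α₁L₁ = 2.581×10⁻⁶ m/K, α₂L₂ = 2.8602×10⁻⁵ m/K → total 3.1183×10⁻⁵ m/K
ΔT = g/(α₁L₁+α₂L₂) = 3.92×10⁻³ / 3.1183×10⁻⁵ = 125.71 K
T = 19.6 + 125.71 = 145.31 °C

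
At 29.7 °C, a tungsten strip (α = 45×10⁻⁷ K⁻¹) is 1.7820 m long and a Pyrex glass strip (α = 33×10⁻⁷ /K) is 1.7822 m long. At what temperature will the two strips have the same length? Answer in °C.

T = 123.3 °C

Equal length when α₁L₁ΔT − α₂L₂ΔT = L₂ − L₁ = 2.00×10⁻⁴ m
α₁L₁ = 8.019×10⁻⁶, α₂L₂ = 5.88126×10⁻⁶ → Δ(αL) = 2.13774×10⁻⁶ m/K
ΔT = 2.00×10⁻⁴ / 2.13774×10⁻⁶ = 93.557 K, so T = 29.7 + 93.557 = 123.257 °C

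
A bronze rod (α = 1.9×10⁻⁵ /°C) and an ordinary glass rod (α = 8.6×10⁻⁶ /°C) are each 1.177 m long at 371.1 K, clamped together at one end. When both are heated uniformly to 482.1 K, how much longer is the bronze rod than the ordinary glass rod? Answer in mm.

1.36 mm

ΔT = 111.0 K
bronze: ΔL = 1.9×10⁻⁵ × 1.177 m × 111.0 = 2.4823×10⁻³ m = 2.4823 mm
ordinary glass: ΔL = 8.6×10⁻⁶ × 1.177 m × 111.0 = 1.1236×10⁻³ m = 1.1236 mm
difference = 2.4823 − 1.1236 = 1.3587 mm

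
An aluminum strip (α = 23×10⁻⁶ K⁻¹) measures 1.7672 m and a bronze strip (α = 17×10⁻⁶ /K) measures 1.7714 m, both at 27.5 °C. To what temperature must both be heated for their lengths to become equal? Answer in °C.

T = 426.3 °C

L₁(1 + α₁ΔT) = L₂(1 + α₂ΔT) ⇒ ΔT = (L₂ − L₁)/(α₁L₁ − α₂L₂)
L₂ − L₁ = 1.7714 − 1.7672 = 4.20×10⁻³ m
α₁L₁ − α₂L₂ = 23×10⁻⁶×1.7672 − 17×10⁻⁶×1.7714 = 1.05318×10⁻⁵ m/K
ΔT = 4.20×10⁻³ / 1.05318×10⁻⁵ = 398.792 K
T = 27.5 + 398.792 = 426.292 °C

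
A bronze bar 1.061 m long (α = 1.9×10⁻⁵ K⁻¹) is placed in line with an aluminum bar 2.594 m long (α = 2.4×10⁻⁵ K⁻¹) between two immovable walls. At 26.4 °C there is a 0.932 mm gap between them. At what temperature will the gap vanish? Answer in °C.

Gap closes when ΔL₁ + ΔL₂ = 0.932 mm = 9.32×10⁻⁴ m
(α₁L₁ + α₂L₂)ΔT = g
α₁L₁ + α₂L₂ = 1.9×10⁻⁵×1.061 + 2.4×10⁻⁵×2.594 = 8.2415×10⁻⁵ m/K
ΔT = 9.32×10⁻⁴ / 8.2415×10⁻⁵ = 11.309 K
T = 26.4 + 11.309 = 37.709 °C

T = 37.7 °C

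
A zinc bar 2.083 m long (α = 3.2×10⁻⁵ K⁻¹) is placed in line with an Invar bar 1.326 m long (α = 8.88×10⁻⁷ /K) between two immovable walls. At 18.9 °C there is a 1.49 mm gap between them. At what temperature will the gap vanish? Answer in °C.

T = 40.9 °C

α₁L₁ = 6.6656×10⁻⁵ m/K, α₂L₂ = 1.177488×10⁻⁶ m/K → total 6.7833488×10⁻⁵ m/K
ΔT = g/(α₁L₁+α₂L₂) = 1.49×10⁻³ / 6.7833488×10⁻⁵ = 21.966 K
T = 18.9 + 21.966 = 40.866 °C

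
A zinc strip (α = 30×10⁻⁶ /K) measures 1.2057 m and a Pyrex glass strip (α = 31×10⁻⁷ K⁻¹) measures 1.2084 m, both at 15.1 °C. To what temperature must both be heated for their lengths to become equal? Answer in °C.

L₁(1 + α₁ΔT) = L₂(1 + α₂ΔT) ⇒ ΔT = (L₂ − L₁)/(α₁L₁ − α₂L₂)
L₂ − L₁ = 1.2084 − 1.2057 = 2.70×10⁻³ m
α₁L₁ − α₂L₂ = 30×10⁻⁶×1.2057 − 31×10⁻⁷×1.2084 = 3.242496×10⁻⁵ m/K
ΔT = 2.70×10⁻³ / 3.242496×10⁻⁵ = 83.2692 K
T = 15.1 + 83.2692 = 98.3692 °C

T = 98.37 °C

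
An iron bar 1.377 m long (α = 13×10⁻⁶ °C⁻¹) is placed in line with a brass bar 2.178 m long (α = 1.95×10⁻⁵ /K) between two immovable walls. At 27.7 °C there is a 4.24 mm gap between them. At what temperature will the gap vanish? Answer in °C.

T = 97.9 °C

α₁L₁ = 1.7901×10⁻⁵ m/K, α₂L₂ = 4.2471×10⁻⁵ m/K → total 6.0372×10⁻⁵ m/K
ΔT = g/(α₁L₁+α₂L₂) = 4.24×10⁻³ / 6.0372×10⁻⁵ = 70.231 K
T = 27.7 + 70.231 = 97.931 °C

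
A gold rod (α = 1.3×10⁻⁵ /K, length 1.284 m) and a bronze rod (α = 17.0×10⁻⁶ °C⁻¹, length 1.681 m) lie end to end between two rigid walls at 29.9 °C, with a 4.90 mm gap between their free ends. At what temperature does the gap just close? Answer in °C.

T = 138 °C

α₁L₁ = 1.6692×10⁻⁵ m/K, α₂L₂ = 2.8577×10⁻⁵ m/K → total 4.5269×10⁻⁵ m/K
ΔT = g/(α₁L₁+α₂L₂) = 4.90×10⁻³ / 4.5269×10⁻⁵ = 108.24 K
T = 29.9 + 108.24 = 138.14 °C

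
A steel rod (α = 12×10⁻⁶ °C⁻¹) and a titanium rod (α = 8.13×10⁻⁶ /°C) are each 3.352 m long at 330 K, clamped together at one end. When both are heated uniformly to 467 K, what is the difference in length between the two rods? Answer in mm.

1.78 mm

ΔT = 137 K
steel: ΔL = 12×10⁻⁶ × 3.352 m × 137 = 5.5107×10⁻³ m = 5.5107 mm
titanium: ΔL = 8.13×10⁻⁶ × 3.352 m × 137 = 3.7335×10⁻³ m = 3.7335 mm
difference = 5.5107 − 3.7335 = 1.7772 mm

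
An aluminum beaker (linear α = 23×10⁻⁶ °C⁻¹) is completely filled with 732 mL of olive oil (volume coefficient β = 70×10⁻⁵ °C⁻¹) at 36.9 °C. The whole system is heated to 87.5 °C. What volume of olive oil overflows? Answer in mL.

The beaker also expands: β_container ≈ 3α = 6.9×10⁻⁵ /K
Net overflow = V₀(β_liq − 3α_cont)ΔT
β − 3α = 7.00×10⁻⁴ − 6.9×10⁻⁵ = 6.31×10⁻⁴ /K; ΔT = 50.6 K
ΔV = 732 × 6.31×10⁻⁴ × 50.6 = 23.4 mL

23.4 mL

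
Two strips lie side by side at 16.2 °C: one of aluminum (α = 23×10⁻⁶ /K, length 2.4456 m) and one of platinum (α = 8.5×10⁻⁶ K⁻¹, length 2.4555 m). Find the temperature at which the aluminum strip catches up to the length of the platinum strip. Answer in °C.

Equal length when α₁L₁ΔT − α₂L₂ΔT = L₂ − L₁ = 9.90×10⁻³ m
α₁L₁ = 5.62488×10⁻⁵, α₂L₂ = 2.087175×10⁻⁵ → Δ(αL) = 3.537705×10⁻⁵ m/K
ΔT = 9.90×10⁻³ / 3.537705×10⁻⁵ = 279.842 K, so T = 16.2 + 279.842 = 296.042 °C

T = 296.0 °C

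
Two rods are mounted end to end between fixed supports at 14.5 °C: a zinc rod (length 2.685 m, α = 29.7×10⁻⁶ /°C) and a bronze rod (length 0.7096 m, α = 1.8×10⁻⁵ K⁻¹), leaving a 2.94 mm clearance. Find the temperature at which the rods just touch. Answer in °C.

T = 46.3 °C

α₁L₁ = 7.97445×10⁻⁵ m/K, α₂L₂ = 1.27728×10⁻⁵ m/K → total 9.25173×10⁻⁵ m/K
ΔT = g/(α₁L₁+α₂L₂) = 2.94×10⁻³ / 9.25173×10⁻⁵ = 31.778 K
T = 14.5 + 31.778 = 46.278 °C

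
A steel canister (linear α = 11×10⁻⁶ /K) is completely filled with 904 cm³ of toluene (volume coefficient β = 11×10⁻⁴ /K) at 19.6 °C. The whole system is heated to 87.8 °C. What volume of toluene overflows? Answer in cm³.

The canister also expands: β_container ≈ 3α = 3.3×10⁻⁵ /K
Net overflow = V₀(β_liq − 3α_cont)ΔT
β − 3α = 1.10×10⁻³ − 3.3×10⁻⁵ = 1.067×10⁻³ /K; ΔT = 68.2 K
ΔV = 904 × 1.067×10⁻³ × 68.2 = 65.8 cm³

65.8 cm³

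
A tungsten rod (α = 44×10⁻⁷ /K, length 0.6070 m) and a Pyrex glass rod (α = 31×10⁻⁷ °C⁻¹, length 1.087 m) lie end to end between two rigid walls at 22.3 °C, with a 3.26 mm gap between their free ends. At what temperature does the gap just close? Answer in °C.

T = 562 °C

α₁L₁ = 2.6708×10⁻⁶ m/K, α₂L₂ = 3.3697×10⁻⁶ m/K → total 6.0405×10⁻⁶ m/K
ΔT = g/(α₁L₁+α₂L₂) = 3.26×10⁻³ / 6.0405×10⁻⁶ = 539.69 K
T = 22.3 + 539.69 = 561.99 °C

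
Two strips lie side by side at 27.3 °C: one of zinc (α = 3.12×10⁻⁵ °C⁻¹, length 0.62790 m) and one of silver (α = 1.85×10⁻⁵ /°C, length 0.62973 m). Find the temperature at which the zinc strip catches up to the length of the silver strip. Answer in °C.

L₁(1 + α₁ΔT) = L₂(1 + α₂ΔT) ⇒ ΔT = (L₂ − L₁)/(α₁L₁ − α₂L₂)
L₂ − L₁ = 0.62973 − 0.62790 = 1.83×10⁻³ m
α₁L₁ − α₂L₂ = 3.12×10⁻⁵×0.62790 − 1.85×10⁻⁵×0.62973 = 7.940475×10⁻⁶ m/K
ΔT = 1.83×10⁻³ / 7.940475×10⁻⁶ = 230.465 K
T = 27.3 + 230.465 = 257.765 °C

T = 257.8 °C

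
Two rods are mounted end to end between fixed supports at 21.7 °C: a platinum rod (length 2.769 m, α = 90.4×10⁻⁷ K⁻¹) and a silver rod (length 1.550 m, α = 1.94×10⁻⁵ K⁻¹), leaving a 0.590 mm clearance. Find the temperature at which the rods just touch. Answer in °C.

Gap closes when ΔL₁ + ΔL₂ = 0.590 mm = 5.90×10⁻⁴ m
(α₁L₁ + α₂L₂)ΔT = g
α₁L₁ + α₂L₂ = 90.4×10⁻⁷×2.769 + 1.94×10⁻⁵×1.550 = 5.510176×10⁻⁵ m/K
ΔT = 5.90×10⁻⁴ / 5.510176×10⁻⁵ = 10.707 K
T = 21.7 + 10.707 = 32.407 °C

T = 32.4 °C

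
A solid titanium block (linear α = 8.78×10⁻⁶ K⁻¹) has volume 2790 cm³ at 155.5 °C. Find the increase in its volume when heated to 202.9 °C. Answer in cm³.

Isotropic solid: β ≈ 3α = 2.6×10⁻⁵ /K; ΔT = 47.4 K
ΔV = 3αV₀ΔT = 3(8.78×10⁻⁶)(2790)(47.4) = 3.48 cm³

ΔV = 3.48 cm³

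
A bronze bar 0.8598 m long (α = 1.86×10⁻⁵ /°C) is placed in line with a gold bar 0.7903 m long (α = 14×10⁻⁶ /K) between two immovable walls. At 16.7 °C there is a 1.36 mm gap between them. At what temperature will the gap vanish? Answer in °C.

Gap closes when ΔL₁ + ΔL₂ = 1.36 mm = 1.36×10⁻³ m
(α₁L₁ + α₂L₂)ΔT = g
α₁L₁ + α₂L₂ = 1.86×10⁻⁵×0.8598 + 14×10⁻⁶×0.7903 = 2.705648×10⁻⁵ m/K
ΔT = 1.36×10⁻³ / 2.705648×10⁻⁵ = 50.265 K
T = 16.7 + 50.265 = 66.965 °C

T = 67.0 °C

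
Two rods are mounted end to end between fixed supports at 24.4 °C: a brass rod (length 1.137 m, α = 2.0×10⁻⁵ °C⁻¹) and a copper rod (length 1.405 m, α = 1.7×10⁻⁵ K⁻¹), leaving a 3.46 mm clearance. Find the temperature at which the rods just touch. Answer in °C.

Gap closes when ΔL₁ + ΔL₂ = 3.46 mm = 3.46×10⁻³ m
(α₁L₁ + α₂L₂)ΔT = g
α₁L₁ + α₂L₂ = 2.0×10⁻⁵×1.137 + 1.7×10⁻⁵×1.405 = 4.6625×10⁻⁵ m/K
ΔT = 3.46×10⁻³ / 4.6625×10⁻⁵ = 74.209 K
T = 24.4 + 74.209 = 98.609 °C

T = 98.6 °C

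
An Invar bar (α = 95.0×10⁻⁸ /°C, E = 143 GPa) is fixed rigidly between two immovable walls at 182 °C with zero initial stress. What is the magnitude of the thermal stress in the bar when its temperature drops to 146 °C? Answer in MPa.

Fully constrained: the free strain ε = αΔT is blocked, so σ = Eε = EαΔT.
|ΔT| = 36 K
σ = 143×10⁹ × 95.0×10⁻⁸ × 36 = 4.89×10⁶ Pa

σ = 4.89 MPa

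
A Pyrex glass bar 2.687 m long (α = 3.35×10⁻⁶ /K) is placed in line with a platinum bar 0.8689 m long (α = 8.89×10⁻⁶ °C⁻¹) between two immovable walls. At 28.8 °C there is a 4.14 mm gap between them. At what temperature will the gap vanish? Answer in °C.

T = 276 °C

Gap closes when ΔL₁ + ΔL₂ = 4.14 mm = 4.14×10⁻³ m
(α₁L₁ + α₂L₂)ΔT = g
α₁L₁ + α₂L₂ = 3.35×10⁻⁶×2.687 + 8.89×10⁻⁶×0.8689 = 1.6725971×10⁻⁵ m/K
ΔT = 4.14×10⁻³ / 1.6725971×10⁻⁵ = 247.52 K
T = 28.8 + 247.52 = 276.32 °C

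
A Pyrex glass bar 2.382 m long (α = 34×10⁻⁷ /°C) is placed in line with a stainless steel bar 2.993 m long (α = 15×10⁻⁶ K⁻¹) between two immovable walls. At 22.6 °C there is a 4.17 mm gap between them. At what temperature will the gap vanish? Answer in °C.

Gap closes when ΔL₁ + ΔL₂ = 4.17 mm = 4.17×10⁻³ m
(α₁L₁ + α₂L₂)ΔT = g
α₁L₁ + α₂L₂ = 34×10⁻⁷×2.382 + 15×10⁻⁶×2.993 = 5.29938×10⁻⁵ m/K
ΔT = 4.17×10⁻³ / 5.29938×10⁻⁵ = 78.69 K
T = 22.6 + 78.69 = 101.29 °C

T = 101 °C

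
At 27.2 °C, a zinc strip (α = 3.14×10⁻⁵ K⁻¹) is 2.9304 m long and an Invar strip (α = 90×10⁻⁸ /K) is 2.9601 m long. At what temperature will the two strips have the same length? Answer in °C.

T = 359.6 °C

L₁(1 + α₁ΔT) = L₂(1 + α₂ΔT) ⇒ ΔT = (L₂ − L₁)/(α₁L₁ − α₂L₂)
L₂ − L₁ = 2.9601 − 2.9304 = 2.97×10⁻² m
α₁L₁ − α₂L₂ = 3.14×10⁻⁵×2.9304 − 90×10⁻⁸×2.9601 = 8.935047×10⁻⁵ m/K
ΔT = 2.97×10⁻² / 8.935047×10⁻⁵ = 332.399 K
T = 27.2 + 332.399 = 359.599 °C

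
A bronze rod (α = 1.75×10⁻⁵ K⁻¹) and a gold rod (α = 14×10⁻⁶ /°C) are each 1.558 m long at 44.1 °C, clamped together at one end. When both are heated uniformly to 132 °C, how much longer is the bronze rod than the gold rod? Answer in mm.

ΔT = 87.9 K
bronze: ΔL = 1.75×10⁻⁵ × 1.558 m × 87.9 = 2.3966×10⁻³ m = 2.3966 mm
gold: ΔL = 14×10⁻⁶ × 1.558 m × 87.9 = 1.9173×10⁻³ m = 1.9173 mm
difference = 2.3966 − 1.9173 = 0.4793 mm

0.479 mm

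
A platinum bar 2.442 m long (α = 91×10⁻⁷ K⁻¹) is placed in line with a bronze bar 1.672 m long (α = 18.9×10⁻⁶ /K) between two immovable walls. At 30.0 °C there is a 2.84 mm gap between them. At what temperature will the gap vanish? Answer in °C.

T = 82.8 °C

α₁L₁ = 2.22222×10⁻⁵ m/K, α₂L₂ = 3.16008×10⁻⁵ m/K → total 5.3823×10⁻⁵ m/K
ΔT = g/(α₁L₁+α₂L₂) = 2.84×10⁻³ / 5.3823×10⁻⁵ = 52.766 K
T = 30.0 + 52.766 = 82.766 °C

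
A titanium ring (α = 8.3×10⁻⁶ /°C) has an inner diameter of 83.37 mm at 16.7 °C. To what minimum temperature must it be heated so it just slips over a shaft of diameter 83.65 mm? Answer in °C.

T = 421 °C

Required Δd = 83.65 − 83.37 = 0.28 mm
Δd = αd₀ΔT ⇒ ΔT = Δd/(αd₀) = 0.28 / (8.3×10⁻⁶ × 83.37) = 404.64 K
T_min = 16.7 + 404.64 = 421.34 °C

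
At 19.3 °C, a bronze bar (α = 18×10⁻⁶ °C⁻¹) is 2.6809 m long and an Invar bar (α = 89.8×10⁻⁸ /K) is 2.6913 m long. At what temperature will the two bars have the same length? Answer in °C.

L₁(1 + α₁ΔT) = L₂(1 + α₂ΔT) ⇒ ΔT = (L₂ − L₁)/(α₁L₁ − α₂L₂)
L₂ − L₁ = 2.6913 − 2.6809 = 1.04×10⁻² m
α₁L₁ − α₂L₂ = 18×10⁻⁶×2.6809 − 89.8×10⁻⁸×2.6913 = 4.58394126×10⁻⁵ m/K
ΔT = 1.04×10⁻² / 4.58394126×10⁻⁵ = 226.879 K
T = 19.3 + 226.879 = 246.179 °C

T = 246.2 °C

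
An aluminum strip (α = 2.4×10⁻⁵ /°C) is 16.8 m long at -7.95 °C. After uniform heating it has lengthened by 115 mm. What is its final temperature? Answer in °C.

T = 277 °C

ΔL = αL₀ΔT ⇒ ΔT = ΔL / (αL₀)
ΔT = 115×10⁻³ m / (2.4×10⁻⁵ × 16.8 m) = 285.22 K
T = -7.95 + 285.22 = 277.27 °C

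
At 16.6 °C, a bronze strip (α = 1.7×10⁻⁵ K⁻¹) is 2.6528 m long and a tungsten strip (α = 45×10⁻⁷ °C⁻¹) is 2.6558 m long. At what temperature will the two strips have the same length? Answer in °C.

T = 107.1 °C

Equal length when α₁L₁ΔT − α₂L₂ΔT = L₂ − L₁ = 3.00×10⁻³ m
α₁L₁ = 4.50976×10⁻⁵, α₂L₂ = 1.19511×10⁻⁵ → Δ(αL) = 3.31465×10⁻⁵ m/K
ΔT = 3.00×10⁻³ / 3.31465×10⁻⁵ = 90.507 K, so T = 16.6 + 90.507 = 107.107 °C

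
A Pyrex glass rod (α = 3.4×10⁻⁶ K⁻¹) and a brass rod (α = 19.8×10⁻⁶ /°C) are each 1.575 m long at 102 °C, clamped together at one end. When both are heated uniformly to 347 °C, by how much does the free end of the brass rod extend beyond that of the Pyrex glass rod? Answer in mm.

6.33 mm

ΔT = 245 K
Pyrex glass: ΔL = 3.4×10⁻⁶ × 1.575 m × 245 = 1.3120×10⁻³ m = 1.3120 mm
brass: ΔL = 19.8×10⁻⁶ × 1.575 m × 245 = 7.6403×10⁻³ m = 7.6403 mm
difference = 7.6403 − 1.3120 = 6.3283 mm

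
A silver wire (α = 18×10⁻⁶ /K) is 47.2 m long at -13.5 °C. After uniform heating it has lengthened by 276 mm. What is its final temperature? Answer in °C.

ΔL = αL₀ΔT ⇒ ΔT = ΔL / (αL₀)
ΔT = 276×10⁻³ m / (18×10⁻⁶ × 47.2 m) = 324.86 K
T = -13.5 + 324.86 = 311.36 °C

T = 311 °C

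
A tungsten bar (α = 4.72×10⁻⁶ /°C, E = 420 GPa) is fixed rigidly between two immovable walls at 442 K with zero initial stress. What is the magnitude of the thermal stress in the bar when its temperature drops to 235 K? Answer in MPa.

σ = 410 MPa

Fully constrained: the free strain ε = αΔT is blocked, so σ = Eε = EαΔT.
|ΔT| = 207 K
σ = 420×10⁹ × 4.72×10⁻⁶ × 207 = 4.10×10⁸ Pa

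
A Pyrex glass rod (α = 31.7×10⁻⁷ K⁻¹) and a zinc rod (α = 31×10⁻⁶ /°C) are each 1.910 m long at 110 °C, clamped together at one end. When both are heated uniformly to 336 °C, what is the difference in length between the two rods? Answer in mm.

12.0 mm

ΔT = 226 K
Pyrex glass: ΔL = 31.7×10⁻⁷ × 1.910 m × 226 = 1.3684×10⁻³ m = 1.3684 mm
zinc: ΔL = 31×10⁻⁶ × 1.910 m × 226 = 1.3381×10⁻² m = 13.381 mm
difference = 13.381 − 1.3684 = 12.0126 mm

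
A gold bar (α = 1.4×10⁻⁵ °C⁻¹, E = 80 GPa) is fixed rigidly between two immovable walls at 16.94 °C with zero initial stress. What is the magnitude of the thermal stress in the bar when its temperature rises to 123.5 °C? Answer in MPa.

Fully constrained: the free strain ε = αΔT is blocked, so σ = Eε = EαΔT.
|ΔT| = 106.56 K
σ = 80.0×10⁹ × 1.4×10⁻⁵ × 106.56 = 1.19×10⁸ Pa

σ = 119 MPa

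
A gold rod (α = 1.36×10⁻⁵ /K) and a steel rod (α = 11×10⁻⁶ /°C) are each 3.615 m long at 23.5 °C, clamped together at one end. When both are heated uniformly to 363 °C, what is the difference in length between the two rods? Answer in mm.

ΔT = 339.5 K
gold: ΔL = 1.36×10⁻⁵ × 3.615 m × 339.5 = 1.6691×10⁻² m = 16.691 mm
steel: ΔL = 11×10⁻⁶ × 3.615 m × 339.5 = 1.3500×10⁻² m = 13.500 mm
difference = 16.691 − 13.500 = 3.191 mm

3.19 mm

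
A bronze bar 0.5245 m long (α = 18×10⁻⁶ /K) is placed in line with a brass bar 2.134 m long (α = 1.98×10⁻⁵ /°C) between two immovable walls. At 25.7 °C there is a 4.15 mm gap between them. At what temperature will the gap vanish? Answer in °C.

T = 106 °C

α₁L₁ = 9.441×10⁻⁶ m/K, α₂L₂ = 4.22532×10⁻⁵ m/K → total 5.16942×10⁻⁵ m/K
ΔT = g/(α₁L₁+α₂L₂) = 4.15×10⁻³ / 5.16942×10⁻⁵ = 80.28 K
T = 25.7 + 80.28 = 105.98 °C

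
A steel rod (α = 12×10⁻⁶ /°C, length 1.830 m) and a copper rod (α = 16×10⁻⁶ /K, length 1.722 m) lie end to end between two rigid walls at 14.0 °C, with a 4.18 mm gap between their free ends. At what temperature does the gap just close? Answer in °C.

Gap closes when ΔL₁ + ΔL₂ = 4.18 mm = 4.18×10⁻³ m
(α₁L₁ + α₂L₂)ΔT = g
α₁L₁ + α₂L₂ = 12×10⁻⁶×1.830 + 16×10⁻⁶×1.722 = 4.9512×10⁻⁵ m/K
ΔT = 4.18×10⁻³ / 4.9512×10⁻⁵ = 84.424 K
T = 14.0 + 84.424 = 98.424 °C

T = 98.4 °C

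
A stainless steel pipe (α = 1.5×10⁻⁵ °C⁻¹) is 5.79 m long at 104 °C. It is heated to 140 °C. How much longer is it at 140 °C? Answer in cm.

|ΔT| = |140 − 104| = 36 K
ΔL = αL₀ΔT = (1.5×10⁻⁵)(5.79)(36) = 3.13×10⁻³ m

ΔL = 0.313 cm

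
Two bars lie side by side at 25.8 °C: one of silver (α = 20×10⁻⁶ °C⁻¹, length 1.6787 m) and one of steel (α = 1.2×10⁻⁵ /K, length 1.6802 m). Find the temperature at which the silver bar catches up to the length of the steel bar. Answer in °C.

T = 137.6 °C

L₁(1 + α₁ΔT) = L₂(1 + α₂ΔT) ⇒ ΔT = (L₂ − L₁)/(α₁L₁ − α₂L₂)
L₂ − L₁ = 1.6802 − 1.6787 = 1.50×10⁻³ m
α₁L₁ − α₂L₂ = 20×10⁻⁶×1.6787 − 1.2×10⁻⁵×1.6802 = 1.34116×10⁻⁵ m/K
ΔT = 1.50×10⁻³ / 1.34116×10⁻⁵ = 111.843 K
T = 25.8 + 111.843 = 137.643 °C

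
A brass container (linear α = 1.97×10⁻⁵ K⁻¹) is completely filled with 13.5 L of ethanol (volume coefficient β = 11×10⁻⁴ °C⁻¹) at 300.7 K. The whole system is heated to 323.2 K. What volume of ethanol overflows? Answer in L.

The container also expands: β_container ≈ 3α = 5.91×10⁻⁵ /K
Net overflow = V₀(β_liq − 3α_cont)ΔT
β − 3α = 1.10×10⁻³ − 5.91×10⁻⁵ = 1.0409×10⁻³ /K; ΔT = 22.5 K
ΔV = 13.5 × 1.0409×10⁻³ × 22.5 = 0.316 L

0.316 L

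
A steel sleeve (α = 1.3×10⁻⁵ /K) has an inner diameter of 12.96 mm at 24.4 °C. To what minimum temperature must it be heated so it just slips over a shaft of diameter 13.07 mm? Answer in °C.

Required Δd = 13.07 − 12.96 = 0.11 mm
Δd = αd₀ΔT ⇒ ΔT = Δd/(αd₀) = 0.11 / (1.3×10⁻⁵ × 12.96) = 652.90 K
T_min = 24.4 + 652.90 = 677.30 °C

T = 677 °C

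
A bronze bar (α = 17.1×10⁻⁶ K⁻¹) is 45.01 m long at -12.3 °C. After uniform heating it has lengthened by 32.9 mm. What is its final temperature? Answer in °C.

ΔL = αL₀ΔT ⇒ ΔT = ΔL / (αL₀)
ΔT = 32.9×10⁻³ m / (17.1×10⁻⁶ × 45.01 m) = 42.746 K
T = -12.3 + 42.746 = 30.446 °C

T = 30.4 °C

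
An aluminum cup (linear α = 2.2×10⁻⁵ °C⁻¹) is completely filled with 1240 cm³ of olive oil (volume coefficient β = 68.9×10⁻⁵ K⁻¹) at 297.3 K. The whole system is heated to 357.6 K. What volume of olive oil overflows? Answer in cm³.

46.6 cm³

The cup also expands: β_container ≈ 3α = 6.6×10⁻⁵ /K
Net overflow = V₀(β_liq − 3α_cont)ΔT
β − 3α = 6.89×10⁻⁴ − 6.6×10⁻⁵ = 6.23×10⁻⁴ /K; ΔT = 60.3 K
ΔV = 1240 × 6.23×10⁻⁴ × 60.3 = 46.6 cm³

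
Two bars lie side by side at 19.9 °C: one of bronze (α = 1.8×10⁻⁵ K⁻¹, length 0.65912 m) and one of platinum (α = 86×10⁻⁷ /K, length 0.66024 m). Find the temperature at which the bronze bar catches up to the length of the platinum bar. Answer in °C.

Equal length when α₁L₁ΔT − α₂L₂ΔT = L₂ − L₁ = 1.12×10⁻³ m
α₁L₁ = 1.186416×10⁻⁵, α₂L₂ = 5.678064×10⁻⁶ → Δ(αL) = 6.186096×10⁻⁶ m/K
ΔT = 1.12×10⁻³ / 6.186096×10⁻⁶ = 181.051 K, so T = 19.9 + 181.051 = 200.951 °C

T = 201.0 °C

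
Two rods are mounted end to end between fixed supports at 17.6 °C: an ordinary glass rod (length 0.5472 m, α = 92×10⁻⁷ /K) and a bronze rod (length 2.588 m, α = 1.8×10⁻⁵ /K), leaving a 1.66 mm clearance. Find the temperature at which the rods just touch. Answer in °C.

α₁L₁ = 5.03424×10⁻⁶ m/K, α₂L₂ = 4.6584×10⁻⁵ m/K → total 5.161824×10⁻⁵ m/K
ΔT = g/(α₁L₁+α₂L₂) = 1.66×10⁻³ / 5.161824×10⁻⁵ = 32.159 K
T = 17.6 + 32.159 = 49.759 °C

T = 49.8 °C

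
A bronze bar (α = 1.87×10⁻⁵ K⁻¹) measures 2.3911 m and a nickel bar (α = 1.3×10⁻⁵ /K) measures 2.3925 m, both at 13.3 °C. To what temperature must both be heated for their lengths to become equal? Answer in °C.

Equal length when α₁L₁ΔT − α₂L₂ΔT = L₂ − L₁ = 1.40×10⁻³ m
α₁L₁ = 4.471357×10⁻⁵, α₂L₂ = 3.11025×10⁻⁵ → Δ(αL) = 1.361107×10⁻⁵ m/K
ΔT = 1.40×10⁻³ / 1.361107×10⁻⁵ = 102.857 K, so T = 13.3 + 102.857 = 116.157 °C

T = 116.2 °C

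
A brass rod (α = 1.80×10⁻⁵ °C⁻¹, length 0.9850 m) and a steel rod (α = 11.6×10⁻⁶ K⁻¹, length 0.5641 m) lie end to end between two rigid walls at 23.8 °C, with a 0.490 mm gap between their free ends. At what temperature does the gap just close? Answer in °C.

T = 44.0 °C

Gap closes when ΔL₁ + ΔL₂ = 0.490 mm = 4.90×10⁻⁴ m
(α₁L₁ + α₂L₂)ΔT = g
α₁L₁ + α₂L₂ = 1.80×10⁻⁵×0.9850 + 11.6×10⁻⁶×0.5641 = 2.427356×10⁻⁵ m/K
ΔT = 4.90×10⁻⁴ / 2.427356×10⁻⁵ = 20.187 K
T = 23.8 + 20.187 = 43.987 °C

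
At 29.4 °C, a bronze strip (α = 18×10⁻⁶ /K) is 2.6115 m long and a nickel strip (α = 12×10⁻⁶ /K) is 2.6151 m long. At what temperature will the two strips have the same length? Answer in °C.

T = 259.8 °C

L₁(1 + α₁ΔT) = L₂(1 + α₂ΔT) ⇒ ΔT = (L₂ − L₁)/(α₁L₁ − α₂L₂)
L₂ − L₁ = 2.6151 − 2.6115 = 3.60×10⁻³ m
α₁L₁ − α₂L₂ = 18×10⁻⁶×2.6115 − 12×10⁻⁶×2.6151 = 1.56258×10⁻⁵ m/K
ΔT = 3.60×10⁻³ / 1.56258×10⁻⁵ = 230.388 K
T = 29.4 + 230.388 = 259.788 °C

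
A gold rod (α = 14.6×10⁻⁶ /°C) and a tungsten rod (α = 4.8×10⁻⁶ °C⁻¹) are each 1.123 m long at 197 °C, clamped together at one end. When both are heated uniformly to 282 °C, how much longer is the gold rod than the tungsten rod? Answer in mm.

0.935 mm

ΔT = 85 K
gold: ΔL = 14.6×10⁻⁶ × 1.123 m × 85 = 1.3936×10⁻³ m = 1.3936 mm
tungsten: ΔL = 4.8×10⁻⁶ × 1.123 m × 85 = 4.5818×10⁻⁴ m = 0.45818 mm
difference = 1.3936 − 0.45818 = 0.93542 mm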